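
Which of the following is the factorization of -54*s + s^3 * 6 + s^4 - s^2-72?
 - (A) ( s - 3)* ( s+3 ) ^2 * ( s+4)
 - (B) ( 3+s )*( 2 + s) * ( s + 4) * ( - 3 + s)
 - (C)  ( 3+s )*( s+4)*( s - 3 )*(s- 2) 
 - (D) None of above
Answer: B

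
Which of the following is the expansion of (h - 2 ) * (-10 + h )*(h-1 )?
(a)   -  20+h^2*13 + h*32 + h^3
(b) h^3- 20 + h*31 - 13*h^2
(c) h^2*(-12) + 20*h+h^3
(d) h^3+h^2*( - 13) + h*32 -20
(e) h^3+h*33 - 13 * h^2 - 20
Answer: d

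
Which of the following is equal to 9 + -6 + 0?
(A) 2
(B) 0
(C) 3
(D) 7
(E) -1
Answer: C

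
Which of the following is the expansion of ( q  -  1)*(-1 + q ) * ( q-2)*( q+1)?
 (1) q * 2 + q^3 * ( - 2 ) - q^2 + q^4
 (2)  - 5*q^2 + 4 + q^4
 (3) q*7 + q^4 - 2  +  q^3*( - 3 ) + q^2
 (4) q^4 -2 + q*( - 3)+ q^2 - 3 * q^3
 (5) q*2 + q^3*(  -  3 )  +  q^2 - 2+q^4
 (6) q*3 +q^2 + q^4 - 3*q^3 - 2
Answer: 6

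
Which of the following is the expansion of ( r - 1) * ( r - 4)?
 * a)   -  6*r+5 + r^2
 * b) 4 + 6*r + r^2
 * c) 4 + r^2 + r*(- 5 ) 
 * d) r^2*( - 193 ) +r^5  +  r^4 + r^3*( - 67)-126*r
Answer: c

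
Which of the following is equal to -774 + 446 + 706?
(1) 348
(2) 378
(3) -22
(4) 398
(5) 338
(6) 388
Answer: 2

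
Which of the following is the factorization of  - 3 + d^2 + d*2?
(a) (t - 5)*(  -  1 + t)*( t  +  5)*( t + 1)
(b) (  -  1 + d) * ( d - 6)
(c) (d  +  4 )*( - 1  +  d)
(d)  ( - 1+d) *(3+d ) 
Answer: d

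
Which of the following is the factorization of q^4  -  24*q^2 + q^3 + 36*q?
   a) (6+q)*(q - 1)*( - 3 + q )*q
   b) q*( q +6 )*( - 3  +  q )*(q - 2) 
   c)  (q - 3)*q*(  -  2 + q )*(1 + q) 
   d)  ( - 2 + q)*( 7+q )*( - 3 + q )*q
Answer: b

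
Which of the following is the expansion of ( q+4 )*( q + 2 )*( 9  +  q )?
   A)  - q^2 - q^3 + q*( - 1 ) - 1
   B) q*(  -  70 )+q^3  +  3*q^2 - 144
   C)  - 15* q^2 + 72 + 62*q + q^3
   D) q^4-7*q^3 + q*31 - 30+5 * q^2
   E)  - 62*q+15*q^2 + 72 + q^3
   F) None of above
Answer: F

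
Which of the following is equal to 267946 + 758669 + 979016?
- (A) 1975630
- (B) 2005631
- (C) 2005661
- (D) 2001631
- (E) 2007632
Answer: B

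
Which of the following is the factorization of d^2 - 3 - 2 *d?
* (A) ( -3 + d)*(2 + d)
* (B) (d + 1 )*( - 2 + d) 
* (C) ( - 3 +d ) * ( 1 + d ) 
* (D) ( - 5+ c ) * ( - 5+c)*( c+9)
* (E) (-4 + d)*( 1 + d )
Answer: C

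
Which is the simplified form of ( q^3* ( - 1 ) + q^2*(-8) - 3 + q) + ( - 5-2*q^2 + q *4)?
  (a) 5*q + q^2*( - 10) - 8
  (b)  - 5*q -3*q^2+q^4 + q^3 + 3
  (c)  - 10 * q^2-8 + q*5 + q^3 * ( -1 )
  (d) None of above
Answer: c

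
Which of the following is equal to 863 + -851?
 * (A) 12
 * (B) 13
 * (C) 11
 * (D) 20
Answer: A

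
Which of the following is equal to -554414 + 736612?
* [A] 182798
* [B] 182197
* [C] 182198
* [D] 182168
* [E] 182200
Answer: C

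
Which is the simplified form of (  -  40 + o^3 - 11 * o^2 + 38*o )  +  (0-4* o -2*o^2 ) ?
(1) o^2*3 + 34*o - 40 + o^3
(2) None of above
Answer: 2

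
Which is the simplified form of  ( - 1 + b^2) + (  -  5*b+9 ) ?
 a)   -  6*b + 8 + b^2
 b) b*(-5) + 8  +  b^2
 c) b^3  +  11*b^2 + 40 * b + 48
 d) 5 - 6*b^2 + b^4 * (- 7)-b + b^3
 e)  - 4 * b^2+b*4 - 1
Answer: b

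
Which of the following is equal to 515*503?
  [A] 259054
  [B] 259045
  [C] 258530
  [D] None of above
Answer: B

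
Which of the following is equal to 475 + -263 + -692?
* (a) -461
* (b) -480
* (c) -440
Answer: b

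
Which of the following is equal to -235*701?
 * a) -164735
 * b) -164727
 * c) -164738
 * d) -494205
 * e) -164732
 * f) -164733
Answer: a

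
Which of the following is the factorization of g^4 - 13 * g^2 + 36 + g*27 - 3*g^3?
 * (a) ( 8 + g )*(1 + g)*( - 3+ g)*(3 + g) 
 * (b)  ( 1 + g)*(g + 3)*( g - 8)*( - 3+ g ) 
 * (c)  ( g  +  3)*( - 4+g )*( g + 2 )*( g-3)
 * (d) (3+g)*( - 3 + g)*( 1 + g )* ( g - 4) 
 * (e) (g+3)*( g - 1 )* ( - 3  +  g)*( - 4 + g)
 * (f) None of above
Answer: d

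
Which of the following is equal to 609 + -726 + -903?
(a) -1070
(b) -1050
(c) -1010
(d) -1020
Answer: d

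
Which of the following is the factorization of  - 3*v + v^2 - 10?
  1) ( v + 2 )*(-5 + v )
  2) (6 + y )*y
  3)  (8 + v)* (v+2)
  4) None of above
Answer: 1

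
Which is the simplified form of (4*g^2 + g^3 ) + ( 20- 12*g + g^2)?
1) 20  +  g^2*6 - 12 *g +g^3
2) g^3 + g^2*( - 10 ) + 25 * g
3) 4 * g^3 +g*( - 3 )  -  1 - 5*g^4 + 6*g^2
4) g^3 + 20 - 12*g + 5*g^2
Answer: 4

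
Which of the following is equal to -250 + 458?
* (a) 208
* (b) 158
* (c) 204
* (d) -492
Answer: a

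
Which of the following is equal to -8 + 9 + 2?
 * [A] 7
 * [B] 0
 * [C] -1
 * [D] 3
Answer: D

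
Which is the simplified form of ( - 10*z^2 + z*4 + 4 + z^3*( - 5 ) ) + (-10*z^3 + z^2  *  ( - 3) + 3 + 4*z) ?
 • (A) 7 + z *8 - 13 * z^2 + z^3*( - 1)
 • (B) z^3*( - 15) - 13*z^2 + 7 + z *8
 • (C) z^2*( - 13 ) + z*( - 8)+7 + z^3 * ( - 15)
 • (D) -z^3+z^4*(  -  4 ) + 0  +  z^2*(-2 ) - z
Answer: B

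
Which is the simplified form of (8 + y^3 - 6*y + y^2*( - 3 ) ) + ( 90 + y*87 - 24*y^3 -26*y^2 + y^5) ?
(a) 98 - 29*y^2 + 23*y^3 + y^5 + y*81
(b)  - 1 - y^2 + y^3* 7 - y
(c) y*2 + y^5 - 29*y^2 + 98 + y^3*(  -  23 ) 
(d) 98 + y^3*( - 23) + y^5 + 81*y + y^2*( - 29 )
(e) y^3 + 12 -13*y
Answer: d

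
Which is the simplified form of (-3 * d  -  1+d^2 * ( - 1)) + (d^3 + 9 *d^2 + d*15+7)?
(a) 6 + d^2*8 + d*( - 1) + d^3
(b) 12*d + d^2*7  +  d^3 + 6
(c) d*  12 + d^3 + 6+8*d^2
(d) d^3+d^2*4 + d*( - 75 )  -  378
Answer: c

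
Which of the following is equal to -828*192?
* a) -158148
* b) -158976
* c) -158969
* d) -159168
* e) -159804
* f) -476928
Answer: b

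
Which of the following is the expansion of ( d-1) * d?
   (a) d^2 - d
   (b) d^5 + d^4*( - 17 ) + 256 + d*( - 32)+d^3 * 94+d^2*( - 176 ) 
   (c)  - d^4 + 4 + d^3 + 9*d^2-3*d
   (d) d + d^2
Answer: a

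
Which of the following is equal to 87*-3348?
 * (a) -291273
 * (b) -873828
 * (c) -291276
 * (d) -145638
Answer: c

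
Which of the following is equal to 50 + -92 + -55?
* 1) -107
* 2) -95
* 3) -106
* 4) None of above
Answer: 4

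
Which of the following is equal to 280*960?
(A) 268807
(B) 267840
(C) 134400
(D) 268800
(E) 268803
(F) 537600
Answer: D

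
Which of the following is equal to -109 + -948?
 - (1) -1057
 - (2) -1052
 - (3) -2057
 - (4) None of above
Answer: 1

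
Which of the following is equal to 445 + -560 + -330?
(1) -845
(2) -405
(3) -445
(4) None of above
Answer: 3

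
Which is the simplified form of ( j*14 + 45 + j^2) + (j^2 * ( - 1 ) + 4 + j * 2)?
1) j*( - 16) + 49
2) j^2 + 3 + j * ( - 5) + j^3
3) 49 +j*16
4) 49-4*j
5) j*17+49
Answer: 3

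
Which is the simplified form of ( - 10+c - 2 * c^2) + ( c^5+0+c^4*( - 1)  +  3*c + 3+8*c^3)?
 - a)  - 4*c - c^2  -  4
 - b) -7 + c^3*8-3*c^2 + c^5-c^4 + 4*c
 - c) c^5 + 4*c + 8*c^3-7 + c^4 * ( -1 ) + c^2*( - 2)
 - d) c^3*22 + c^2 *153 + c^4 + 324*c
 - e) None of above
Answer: c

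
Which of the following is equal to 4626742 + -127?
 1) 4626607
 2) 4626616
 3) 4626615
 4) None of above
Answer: 3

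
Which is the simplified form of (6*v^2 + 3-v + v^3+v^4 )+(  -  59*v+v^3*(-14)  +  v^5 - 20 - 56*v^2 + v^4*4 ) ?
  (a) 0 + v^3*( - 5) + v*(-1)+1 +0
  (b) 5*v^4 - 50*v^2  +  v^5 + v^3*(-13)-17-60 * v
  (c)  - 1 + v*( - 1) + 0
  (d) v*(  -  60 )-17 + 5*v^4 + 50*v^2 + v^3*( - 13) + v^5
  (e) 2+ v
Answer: b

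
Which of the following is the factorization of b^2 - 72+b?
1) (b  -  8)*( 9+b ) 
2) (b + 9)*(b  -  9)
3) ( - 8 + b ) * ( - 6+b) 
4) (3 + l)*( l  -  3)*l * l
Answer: 1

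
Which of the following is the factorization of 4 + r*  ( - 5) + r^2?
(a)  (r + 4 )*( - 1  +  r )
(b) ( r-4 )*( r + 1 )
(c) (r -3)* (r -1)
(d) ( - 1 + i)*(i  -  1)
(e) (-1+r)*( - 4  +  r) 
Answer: e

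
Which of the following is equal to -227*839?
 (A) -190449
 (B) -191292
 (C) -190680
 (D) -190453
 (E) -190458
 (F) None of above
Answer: D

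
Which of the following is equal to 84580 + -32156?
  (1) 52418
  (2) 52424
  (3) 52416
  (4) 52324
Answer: 2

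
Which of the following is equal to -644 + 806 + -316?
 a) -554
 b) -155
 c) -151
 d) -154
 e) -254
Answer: d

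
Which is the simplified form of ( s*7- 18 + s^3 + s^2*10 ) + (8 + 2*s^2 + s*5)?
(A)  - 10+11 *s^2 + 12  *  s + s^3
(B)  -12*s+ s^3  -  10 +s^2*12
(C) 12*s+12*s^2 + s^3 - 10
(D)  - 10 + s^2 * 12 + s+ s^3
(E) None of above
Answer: C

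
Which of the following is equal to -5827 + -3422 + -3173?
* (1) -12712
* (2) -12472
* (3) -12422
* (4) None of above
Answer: 3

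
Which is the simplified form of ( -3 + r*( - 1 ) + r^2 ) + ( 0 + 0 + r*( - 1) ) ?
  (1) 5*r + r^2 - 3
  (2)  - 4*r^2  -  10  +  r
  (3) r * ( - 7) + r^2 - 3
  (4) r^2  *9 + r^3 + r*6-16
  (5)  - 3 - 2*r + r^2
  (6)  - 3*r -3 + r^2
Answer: 5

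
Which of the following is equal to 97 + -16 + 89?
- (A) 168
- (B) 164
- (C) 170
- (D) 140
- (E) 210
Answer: C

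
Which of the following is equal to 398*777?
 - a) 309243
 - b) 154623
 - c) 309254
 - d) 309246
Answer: d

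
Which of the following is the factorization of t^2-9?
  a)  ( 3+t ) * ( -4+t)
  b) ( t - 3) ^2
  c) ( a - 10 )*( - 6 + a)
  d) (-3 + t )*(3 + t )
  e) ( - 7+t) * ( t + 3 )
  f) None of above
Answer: d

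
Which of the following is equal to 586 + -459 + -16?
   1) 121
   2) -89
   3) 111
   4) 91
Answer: 3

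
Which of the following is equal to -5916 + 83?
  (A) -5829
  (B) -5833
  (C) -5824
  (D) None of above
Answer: B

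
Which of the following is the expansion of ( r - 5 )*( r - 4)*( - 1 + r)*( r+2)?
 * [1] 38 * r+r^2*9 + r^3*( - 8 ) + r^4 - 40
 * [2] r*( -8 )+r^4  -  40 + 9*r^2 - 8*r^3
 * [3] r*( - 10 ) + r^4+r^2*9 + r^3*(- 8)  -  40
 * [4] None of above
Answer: 1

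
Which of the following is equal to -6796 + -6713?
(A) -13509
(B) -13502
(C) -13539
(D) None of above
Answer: A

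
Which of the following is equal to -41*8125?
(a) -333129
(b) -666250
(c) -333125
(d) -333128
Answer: c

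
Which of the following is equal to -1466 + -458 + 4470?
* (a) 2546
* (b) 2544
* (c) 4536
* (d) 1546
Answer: a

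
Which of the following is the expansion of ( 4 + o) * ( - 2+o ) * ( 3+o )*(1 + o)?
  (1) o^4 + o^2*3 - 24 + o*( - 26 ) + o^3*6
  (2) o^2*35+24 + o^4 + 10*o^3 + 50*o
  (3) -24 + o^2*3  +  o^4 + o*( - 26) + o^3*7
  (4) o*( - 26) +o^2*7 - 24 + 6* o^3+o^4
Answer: 1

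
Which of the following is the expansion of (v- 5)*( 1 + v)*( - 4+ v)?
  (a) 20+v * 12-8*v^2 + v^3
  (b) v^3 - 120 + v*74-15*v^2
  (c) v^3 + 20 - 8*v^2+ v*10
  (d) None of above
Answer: d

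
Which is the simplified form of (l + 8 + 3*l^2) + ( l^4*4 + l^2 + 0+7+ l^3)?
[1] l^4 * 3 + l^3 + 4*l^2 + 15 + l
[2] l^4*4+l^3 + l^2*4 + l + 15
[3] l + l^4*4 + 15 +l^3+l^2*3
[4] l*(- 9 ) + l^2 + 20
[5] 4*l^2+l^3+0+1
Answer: 2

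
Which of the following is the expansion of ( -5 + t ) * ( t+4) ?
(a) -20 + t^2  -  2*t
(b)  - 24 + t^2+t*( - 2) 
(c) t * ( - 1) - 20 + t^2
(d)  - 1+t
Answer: c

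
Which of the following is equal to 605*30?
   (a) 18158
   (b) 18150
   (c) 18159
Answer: b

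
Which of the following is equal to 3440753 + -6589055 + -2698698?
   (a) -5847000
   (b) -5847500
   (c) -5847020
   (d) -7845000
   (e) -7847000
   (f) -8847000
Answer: a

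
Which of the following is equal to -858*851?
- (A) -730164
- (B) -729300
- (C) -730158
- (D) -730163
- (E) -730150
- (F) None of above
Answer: C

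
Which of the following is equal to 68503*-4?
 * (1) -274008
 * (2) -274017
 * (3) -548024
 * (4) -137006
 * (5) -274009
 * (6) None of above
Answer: 6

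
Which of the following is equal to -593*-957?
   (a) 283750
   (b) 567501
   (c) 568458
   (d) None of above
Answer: b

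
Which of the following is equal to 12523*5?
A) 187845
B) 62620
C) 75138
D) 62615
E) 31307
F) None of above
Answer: D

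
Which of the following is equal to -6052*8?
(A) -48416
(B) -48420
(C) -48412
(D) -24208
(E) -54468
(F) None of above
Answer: A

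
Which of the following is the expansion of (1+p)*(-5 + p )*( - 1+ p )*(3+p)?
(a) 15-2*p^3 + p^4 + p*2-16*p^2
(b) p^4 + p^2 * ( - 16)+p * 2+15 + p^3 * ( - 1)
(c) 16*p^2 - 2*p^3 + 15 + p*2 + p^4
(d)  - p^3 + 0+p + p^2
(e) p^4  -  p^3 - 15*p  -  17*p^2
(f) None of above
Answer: a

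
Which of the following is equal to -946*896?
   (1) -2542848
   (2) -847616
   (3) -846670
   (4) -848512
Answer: 2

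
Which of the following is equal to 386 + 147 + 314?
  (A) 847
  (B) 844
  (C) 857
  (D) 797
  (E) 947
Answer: A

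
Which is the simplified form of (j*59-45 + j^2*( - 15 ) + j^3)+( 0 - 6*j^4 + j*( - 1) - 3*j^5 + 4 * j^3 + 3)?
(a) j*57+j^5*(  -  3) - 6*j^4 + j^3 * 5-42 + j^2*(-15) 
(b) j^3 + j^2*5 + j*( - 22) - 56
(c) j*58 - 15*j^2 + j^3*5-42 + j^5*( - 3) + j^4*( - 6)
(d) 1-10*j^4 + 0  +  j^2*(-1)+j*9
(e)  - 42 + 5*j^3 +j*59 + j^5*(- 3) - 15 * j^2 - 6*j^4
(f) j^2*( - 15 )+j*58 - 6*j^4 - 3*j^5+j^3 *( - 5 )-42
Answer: c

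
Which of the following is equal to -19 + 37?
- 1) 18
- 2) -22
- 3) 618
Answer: 1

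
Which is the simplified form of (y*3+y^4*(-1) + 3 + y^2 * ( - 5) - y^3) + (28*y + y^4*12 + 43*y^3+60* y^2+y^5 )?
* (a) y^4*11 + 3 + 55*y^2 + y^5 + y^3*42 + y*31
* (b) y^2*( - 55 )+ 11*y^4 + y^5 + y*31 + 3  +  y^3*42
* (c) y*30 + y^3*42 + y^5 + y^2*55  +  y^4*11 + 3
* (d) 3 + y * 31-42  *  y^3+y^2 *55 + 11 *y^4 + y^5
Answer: a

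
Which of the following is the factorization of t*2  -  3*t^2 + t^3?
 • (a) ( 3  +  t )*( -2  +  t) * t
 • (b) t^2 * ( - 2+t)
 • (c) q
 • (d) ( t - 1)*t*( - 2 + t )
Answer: d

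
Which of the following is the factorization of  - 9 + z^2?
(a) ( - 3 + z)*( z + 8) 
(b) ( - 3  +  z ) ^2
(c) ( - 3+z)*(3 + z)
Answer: c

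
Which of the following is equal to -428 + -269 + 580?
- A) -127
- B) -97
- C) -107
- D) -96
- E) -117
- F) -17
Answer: E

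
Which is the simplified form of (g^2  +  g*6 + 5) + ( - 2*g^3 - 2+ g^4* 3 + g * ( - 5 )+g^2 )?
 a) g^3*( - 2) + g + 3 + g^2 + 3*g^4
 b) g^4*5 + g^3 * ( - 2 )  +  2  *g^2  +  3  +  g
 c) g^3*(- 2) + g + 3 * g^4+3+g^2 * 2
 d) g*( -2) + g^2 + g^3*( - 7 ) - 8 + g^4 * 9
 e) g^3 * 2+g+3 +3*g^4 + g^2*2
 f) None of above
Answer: c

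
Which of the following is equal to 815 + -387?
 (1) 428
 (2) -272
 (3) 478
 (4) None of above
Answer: 1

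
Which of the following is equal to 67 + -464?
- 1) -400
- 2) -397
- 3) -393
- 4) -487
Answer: 2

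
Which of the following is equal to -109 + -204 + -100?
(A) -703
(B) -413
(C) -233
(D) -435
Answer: B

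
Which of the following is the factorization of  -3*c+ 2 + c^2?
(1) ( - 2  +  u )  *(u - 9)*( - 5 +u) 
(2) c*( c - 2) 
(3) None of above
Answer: 3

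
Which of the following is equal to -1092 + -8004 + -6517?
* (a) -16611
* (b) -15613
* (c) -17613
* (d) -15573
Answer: b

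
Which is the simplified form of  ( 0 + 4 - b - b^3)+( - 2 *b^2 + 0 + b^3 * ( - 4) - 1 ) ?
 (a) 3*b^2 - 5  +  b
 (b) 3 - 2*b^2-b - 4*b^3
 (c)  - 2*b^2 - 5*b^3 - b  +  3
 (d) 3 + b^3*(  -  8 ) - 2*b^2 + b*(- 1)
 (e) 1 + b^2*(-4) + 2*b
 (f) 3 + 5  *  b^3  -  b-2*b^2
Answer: c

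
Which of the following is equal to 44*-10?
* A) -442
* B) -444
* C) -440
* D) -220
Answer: C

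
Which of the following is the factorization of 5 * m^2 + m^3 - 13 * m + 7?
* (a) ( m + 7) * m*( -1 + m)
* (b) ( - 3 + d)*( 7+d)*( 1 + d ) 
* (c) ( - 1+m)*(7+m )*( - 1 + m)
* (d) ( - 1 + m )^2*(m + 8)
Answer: c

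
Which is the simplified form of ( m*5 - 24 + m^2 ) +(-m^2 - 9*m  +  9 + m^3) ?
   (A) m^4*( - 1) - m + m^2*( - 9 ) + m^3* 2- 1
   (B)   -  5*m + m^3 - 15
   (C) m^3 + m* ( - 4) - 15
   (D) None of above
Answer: C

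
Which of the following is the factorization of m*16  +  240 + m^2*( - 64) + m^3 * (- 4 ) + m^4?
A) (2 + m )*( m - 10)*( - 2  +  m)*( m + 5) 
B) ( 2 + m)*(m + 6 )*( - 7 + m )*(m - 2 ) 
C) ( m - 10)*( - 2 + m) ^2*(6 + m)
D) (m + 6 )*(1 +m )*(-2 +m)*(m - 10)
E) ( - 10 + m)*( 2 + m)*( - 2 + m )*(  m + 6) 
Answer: E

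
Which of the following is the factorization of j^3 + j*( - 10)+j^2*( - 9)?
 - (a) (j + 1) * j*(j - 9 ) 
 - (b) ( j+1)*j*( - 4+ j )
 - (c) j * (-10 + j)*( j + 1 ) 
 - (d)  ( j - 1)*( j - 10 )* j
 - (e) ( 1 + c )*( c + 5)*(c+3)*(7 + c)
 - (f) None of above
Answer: c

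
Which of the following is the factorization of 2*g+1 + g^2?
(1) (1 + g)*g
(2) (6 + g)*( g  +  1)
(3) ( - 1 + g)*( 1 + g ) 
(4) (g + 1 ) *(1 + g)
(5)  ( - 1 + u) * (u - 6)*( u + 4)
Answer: 4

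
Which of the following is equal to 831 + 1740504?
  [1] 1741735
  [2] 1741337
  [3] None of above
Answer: 3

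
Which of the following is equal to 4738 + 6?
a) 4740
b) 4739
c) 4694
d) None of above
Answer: d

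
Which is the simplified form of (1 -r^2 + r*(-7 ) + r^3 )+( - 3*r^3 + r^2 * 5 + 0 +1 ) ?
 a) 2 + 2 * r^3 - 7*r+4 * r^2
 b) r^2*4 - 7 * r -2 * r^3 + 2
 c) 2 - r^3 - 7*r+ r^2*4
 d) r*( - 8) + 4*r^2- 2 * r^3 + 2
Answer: b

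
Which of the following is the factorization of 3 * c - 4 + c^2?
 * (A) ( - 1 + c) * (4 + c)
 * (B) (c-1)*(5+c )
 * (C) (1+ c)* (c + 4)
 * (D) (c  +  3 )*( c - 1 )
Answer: A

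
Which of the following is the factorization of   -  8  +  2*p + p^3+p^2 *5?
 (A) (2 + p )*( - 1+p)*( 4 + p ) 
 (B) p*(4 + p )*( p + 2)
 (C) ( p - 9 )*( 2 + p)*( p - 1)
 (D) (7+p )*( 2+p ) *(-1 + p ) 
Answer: A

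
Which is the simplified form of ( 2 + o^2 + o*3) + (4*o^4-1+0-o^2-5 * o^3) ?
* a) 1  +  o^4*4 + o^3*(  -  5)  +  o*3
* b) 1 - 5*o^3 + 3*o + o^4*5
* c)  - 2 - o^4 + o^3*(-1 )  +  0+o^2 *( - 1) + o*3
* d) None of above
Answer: a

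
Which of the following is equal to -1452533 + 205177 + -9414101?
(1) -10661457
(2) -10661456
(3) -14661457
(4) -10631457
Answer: 1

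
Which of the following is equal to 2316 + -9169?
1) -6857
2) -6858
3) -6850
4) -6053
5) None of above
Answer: 5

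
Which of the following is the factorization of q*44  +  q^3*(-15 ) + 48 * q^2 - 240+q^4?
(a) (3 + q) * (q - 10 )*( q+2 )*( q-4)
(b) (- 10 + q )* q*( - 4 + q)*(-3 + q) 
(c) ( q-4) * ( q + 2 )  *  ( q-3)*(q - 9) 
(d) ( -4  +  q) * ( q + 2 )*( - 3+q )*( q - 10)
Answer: d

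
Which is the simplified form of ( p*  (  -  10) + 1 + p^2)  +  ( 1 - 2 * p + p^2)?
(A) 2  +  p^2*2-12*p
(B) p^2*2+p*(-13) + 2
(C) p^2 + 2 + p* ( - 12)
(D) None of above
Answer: A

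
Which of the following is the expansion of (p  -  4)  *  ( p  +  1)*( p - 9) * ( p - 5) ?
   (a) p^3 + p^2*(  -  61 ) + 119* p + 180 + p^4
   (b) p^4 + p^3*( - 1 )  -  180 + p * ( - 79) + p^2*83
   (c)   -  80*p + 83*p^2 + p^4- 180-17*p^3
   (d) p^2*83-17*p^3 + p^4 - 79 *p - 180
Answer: d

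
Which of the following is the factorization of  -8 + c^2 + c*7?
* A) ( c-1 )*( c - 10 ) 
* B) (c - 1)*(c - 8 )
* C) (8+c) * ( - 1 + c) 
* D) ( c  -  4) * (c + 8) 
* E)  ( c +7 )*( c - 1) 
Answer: C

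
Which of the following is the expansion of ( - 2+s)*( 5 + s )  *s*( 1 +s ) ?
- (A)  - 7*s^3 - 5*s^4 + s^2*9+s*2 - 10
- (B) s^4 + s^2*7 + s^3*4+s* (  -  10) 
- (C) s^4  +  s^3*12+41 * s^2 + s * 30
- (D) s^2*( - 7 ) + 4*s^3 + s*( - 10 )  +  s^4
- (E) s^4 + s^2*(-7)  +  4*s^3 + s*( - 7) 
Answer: D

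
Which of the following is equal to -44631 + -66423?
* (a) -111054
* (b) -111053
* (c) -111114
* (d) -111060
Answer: a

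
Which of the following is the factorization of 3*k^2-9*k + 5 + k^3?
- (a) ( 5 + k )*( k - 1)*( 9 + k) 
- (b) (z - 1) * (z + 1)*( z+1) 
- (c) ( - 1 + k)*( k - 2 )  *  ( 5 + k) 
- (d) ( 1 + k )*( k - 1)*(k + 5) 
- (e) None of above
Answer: e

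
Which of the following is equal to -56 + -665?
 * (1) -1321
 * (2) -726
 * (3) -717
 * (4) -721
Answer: 4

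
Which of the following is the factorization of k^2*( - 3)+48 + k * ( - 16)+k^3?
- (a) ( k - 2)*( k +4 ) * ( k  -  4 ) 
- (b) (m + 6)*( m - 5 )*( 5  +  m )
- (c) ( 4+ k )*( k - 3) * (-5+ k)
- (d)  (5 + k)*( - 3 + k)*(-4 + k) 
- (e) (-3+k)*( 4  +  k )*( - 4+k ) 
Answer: e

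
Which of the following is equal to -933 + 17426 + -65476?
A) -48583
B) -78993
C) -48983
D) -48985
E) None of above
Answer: C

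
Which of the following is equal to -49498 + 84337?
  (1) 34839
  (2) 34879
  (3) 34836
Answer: 1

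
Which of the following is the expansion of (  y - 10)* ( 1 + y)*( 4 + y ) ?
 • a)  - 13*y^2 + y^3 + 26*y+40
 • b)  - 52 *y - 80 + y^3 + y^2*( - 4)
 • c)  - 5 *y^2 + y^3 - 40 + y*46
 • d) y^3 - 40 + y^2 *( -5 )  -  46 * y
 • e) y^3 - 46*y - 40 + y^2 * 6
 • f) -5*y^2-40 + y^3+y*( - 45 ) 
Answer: d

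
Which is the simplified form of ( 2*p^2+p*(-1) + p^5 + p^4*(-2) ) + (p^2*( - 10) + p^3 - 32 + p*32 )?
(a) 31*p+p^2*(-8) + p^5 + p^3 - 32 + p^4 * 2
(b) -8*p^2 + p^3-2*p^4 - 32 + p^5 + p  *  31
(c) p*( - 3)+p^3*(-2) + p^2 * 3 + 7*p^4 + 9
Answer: b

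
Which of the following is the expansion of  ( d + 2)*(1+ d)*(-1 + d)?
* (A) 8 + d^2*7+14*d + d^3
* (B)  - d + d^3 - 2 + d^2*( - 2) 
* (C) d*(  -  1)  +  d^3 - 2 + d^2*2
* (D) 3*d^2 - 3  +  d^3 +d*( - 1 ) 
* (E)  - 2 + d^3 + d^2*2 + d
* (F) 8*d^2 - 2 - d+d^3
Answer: C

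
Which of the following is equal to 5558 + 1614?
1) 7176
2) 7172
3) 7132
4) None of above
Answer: 2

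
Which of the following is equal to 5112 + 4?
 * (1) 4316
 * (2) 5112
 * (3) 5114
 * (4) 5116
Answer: 4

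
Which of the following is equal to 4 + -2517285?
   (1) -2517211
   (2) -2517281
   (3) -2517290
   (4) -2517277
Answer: 2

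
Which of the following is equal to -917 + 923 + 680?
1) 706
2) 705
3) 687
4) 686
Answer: 4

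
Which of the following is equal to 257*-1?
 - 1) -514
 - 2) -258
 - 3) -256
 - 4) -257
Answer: 4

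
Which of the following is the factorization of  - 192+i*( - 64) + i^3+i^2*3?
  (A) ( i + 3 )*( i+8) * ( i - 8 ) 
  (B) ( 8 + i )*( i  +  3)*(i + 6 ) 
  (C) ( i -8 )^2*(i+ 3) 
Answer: A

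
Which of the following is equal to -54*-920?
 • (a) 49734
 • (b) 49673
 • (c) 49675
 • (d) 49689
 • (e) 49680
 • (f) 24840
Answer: e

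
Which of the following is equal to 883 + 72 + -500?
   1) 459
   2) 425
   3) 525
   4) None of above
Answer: 4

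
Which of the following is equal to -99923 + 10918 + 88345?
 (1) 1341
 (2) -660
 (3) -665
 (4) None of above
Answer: 2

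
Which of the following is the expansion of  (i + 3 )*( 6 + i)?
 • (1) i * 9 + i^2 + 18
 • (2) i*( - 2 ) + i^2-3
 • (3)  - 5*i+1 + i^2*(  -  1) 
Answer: 1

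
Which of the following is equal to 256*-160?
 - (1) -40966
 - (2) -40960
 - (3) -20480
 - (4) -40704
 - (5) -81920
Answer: 2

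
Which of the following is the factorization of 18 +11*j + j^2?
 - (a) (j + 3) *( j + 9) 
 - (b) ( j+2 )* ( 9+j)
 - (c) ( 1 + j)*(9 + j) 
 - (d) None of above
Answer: b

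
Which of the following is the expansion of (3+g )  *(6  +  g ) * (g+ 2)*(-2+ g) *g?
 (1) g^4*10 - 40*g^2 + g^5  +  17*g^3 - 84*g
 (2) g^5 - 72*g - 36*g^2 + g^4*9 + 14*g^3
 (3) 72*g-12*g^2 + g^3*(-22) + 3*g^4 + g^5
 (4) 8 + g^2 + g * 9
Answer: 2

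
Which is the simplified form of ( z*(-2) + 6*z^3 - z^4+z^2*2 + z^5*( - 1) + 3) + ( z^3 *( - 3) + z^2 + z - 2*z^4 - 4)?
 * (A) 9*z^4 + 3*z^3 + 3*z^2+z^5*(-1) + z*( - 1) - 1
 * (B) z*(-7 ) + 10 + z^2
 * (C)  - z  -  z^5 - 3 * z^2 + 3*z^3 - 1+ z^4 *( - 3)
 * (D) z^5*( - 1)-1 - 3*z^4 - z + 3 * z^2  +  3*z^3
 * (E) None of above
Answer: D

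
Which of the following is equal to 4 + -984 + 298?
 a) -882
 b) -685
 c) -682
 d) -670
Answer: c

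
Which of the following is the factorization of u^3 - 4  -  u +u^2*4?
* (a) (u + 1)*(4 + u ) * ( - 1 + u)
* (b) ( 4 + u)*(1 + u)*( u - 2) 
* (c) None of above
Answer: a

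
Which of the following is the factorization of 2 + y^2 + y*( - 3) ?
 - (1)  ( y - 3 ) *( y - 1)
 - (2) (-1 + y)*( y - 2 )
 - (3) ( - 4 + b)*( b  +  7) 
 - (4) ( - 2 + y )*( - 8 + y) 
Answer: 2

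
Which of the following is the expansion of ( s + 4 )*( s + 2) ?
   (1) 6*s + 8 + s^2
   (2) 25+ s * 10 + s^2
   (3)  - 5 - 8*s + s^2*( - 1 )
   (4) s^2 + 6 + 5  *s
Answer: 1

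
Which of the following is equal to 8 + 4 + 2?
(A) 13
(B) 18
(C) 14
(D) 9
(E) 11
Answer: C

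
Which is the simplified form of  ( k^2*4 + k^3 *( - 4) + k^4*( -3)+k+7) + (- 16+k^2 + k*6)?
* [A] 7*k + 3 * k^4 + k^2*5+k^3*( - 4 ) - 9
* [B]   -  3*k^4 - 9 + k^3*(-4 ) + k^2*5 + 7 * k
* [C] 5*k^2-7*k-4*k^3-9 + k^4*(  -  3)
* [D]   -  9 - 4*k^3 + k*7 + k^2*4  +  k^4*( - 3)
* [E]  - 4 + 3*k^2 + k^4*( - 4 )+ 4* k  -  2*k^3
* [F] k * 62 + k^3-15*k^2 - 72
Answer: B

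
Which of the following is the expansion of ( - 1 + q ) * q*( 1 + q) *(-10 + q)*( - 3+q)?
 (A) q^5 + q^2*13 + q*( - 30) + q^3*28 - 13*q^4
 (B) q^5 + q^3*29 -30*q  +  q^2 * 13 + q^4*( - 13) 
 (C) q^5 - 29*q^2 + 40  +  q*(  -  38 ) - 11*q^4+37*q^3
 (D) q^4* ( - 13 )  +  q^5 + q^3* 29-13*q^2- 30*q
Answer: B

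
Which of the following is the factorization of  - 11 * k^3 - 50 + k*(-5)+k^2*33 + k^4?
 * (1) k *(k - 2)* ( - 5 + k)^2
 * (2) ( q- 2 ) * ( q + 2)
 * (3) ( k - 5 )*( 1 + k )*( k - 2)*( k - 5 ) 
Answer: 3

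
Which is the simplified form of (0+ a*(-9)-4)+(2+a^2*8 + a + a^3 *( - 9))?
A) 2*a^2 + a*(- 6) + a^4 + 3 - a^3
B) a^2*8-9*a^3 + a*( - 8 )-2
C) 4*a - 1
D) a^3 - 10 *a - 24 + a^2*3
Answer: B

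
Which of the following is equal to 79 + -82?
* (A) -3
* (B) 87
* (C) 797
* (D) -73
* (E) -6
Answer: A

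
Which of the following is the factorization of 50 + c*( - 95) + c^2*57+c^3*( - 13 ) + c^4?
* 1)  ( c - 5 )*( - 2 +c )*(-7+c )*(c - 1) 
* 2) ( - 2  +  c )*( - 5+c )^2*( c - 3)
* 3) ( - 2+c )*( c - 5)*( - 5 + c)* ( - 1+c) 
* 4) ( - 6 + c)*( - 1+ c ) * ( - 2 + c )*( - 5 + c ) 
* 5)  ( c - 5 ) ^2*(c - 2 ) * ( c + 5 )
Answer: 3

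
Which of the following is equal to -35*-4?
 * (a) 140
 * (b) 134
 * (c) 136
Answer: a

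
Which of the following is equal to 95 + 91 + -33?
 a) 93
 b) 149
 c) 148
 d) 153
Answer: d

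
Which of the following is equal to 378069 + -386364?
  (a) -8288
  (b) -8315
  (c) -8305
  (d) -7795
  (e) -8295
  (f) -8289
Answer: e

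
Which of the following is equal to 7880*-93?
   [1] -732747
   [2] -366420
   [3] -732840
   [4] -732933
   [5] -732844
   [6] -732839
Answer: 3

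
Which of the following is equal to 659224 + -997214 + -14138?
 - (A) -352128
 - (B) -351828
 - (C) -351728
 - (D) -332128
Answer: A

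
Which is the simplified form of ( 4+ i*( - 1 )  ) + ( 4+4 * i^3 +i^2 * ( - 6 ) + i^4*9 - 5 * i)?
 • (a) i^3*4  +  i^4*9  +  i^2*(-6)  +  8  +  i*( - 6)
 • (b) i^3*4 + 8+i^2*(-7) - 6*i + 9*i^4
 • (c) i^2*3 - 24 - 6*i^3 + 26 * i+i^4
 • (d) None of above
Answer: a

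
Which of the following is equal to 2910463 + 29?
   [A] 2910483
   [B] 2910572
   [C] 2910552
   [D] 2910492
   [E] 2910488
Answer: D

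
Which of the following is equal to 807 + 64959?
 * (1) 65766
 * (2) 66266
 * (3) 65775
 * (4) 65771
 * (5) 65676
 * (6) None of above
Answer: 1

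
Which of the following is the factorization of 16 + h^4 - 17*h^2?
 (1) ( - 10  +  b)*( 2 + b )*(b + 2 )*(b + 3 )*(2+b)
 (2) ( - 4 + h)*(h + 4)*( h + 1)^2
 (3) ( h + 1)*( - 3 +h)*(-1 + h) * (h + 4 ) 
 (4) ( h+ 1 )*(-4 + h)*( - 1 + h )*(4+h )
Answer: 4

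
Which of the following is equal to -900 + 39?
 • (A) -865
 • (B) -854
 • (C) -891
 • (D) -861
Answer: D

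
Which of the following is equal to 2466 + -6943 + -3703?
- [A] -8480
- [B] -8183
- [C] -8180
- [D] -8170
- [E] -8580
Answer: C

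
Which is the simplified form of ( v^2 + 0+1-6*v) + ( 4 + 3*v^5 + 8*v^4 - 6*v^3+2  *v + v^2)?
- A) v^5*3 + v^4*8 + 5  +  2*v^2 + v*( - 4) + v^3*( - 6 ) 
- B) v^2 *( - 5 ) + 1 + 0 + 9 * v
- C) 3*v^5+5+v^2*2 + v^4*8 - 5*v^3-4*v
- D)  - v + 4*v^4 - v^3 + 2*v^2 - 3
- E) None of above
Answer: A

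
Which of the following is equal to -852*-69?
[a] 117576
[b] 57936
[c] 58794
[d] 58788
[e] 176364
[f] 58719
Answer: d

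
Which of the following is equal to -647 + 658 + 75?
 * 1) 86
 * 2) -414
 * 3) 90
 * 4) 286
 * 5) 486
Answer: 1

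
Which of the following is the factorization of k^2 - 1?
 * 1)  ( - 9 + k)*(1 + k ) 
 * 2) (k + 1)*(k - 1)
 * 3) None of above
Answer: 2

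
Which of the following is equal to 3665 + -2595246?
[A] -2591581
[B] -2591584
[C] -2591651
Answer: A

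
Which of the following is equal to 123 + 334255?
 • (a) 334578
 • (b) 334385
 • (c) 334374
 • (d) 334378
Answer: d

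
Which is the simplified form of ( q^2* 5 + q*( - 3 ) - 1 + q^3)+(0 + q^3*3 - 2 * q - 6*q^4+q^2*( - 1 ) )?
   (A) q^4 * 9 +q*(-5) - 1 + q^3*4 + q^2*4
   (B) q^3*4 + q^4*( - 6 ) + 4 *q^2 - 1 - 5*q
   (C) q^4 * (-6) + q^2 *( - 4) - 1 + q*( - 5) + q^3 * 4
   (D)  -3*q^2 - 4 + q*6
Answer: B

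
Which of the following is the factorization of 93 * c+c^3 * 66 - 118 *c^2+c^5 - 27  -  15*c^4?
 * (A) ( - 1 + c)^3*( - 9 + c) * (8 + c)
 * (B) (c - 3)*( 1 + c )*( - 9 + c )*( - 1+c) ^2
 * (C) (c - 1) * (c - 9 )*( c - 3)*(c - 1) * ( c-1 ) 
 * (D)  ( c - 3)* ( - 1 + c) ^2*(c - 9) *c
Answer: C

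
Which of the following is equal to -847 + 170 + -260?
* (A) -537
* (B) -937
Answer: B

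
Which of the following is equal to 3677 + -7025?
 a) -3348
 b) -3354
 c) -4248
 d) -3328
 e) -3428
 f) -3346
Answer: a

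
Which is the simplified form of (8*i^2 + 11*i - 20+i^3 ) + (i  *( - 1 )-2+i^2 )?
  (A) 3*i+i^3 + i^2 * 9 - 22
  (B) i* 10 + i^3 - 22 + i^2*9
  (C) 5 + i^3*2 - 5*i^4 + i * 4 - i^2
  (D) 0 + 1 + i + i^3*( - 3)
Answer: B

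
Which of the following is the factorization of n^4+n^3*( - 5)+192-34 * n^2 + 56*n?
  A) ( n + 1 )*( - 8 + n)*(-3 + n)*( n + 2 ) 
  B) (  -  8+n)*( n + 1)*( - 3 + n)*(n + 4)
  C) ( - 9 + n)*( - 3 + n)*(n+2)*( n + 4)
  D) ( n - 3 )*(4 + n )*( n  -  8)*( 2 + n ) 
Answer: D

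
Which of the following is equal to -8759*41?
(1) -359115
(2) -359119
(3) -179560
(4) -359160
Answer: 2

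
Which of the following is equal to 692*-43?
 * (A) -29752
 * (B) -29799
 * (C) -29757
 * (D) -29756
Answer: D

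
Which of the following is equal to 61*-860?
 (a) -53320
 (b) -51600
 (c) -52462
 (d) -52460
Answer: d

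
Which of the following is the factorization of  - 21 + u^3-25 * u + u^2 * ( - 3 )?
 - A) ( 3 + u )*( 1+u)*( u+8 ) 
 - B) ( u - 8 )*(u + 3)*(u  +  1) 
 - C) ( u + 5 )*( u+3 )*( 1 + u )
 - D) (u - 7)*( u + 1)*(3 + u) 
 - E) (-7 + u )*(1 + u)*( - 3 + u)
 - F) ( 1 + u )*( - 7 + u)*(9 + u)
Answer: D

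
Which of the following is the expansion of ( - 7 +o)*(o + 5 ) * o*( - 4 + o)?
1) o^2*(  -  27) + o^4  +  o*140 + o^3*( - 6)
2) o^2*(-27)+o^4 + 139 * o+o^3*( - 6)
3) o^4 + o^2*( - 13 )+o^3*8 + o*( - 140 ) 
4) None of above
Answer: 1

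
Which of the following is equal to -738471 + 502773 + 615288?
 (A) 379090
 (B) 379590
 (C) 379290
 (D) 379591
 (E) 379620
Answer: B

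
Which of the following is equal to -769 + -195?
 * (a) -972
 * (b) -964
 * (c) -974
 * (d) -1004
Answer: b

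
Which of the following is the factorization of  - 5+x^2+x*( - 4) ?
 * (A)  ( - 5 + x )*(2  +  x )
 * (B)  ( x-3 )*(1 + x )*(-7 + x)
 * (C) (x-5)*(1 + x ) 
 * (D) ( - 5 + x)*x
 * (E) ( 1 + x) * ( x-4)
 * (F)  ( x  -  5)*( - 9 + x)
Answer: C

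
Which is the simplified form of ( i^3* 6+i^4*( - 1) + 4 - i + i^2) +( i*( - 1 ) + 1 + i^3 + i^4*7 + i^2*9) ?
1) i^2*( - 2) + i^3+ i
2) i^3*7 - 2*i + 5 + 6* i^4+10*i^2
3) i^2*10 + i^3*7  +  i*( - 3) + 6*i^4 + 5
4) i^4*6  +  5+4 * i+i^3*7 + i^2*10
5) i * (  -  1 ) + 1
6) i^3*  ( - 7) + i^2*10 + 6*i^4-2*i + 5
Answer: 2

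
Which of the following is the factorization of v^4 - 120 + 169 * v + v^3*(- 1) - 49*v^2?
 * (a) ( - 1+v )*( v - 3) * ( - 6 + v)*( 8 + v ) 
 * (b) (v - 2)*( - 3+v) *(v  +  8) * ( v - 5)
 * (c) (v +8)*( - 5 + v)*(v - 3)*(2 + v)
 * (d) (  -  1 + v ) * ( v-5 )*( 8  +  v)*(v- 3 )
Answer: d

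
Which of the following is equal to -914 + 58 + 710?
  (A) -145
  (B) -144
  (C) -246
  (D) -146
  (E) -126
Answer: D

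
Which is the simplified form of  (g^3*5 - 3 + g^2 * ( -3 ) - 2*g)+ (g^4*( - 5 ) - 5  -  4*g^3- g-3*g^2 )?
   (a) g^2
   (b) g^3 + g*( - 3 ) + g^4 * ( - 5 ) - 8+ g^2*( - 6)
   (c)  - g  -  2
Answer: b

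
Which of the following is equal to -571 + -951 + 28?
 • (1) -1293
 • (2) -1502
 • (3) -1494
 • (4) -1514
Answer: 3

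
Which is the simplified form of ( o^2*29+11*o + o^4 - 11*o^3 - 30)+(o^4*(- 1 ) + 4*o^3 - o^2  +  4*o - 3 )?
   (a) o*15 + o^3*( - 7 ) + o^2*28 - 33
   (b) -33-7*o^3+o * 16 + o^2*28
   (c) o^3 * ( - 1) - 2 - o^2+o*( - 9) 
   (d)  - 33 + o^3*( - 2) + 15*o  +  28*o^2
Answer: a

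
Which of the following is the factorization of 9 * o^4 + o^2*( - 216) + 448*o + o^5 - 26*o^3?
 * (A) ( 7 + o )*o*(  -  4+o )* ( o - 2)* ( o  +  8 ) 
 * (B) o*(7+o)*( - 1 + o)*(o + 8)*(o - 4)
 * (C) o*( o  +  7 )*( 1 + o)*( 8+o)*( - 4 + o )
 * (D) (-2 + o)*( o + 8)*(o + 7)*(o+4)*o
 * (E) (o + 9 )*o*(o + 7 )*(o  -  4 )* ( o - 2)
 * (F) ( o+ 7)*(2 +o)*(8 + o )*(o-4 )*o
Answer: A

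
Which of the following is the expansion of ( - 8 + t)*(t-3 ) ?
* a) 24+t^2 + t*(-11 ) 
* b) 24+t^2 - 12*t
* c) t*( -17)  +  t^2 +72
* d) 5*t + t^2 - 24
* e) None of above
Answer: a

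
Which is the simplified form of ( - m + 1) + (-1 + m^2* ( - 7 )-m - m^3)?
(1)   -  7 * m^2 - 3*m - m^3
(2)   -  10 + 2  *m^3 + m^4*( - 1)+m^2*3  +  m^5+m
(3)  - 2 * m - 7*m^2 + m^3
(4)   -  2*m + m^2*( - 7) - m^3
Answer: 4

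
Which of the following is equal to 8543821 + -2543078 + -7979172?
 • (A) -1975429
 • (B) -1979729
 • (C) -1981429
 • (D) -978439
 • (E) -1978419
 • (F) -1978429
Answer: F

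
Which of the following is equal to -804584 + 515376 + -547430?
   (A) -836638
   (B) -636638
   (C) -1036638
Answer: A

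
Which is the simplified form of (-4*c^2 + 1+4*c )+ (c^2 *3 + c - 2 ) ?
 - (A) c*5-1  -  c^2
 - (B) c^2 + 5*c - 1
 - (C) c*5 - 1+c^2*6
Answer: A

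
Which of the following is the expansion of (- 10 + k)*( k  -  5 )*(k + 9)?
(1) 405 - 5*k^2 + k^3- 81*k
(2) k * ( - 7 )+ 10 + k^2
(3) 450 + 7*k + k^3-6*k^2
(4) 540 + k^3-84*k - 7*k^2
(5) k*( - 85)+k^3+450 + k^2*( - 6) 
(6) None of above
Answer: 5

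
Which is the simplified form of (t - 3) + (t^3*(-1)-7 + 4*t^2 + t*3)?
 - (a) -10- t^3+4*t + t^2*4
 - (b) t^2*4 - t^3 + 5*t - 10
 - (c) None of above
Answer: a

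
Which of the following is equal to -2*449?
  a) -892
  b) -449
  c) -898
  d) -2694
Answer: c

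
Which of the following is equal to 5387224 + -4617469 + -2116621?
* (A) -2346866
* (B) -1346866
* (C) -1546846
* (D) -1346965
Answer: B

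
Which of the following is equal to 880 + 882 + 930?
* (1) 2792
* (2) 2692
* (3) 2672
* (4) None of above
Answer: 2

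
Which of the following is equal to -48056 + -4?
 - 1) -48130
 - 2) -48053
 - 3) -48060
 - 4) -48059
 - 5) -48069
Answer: 3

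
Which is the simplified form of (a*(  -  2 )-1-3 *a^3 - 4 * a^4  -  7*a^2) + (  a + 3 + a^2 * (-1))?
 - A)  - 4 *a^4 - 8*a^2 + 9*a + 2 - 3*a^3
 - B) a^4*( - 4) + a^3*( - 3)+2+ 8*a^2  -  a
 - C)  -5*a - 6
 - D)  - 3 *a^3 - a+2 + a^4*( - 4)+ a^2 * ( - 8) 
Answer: D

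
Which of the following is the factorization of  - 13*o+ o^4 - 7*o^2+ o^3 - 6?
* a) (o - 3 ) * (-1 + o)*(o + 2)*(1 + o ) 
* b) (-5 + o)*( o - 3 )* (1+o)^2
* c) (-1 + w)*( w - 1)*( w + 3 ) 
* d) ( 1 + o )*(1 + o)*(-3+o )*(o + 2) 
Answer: d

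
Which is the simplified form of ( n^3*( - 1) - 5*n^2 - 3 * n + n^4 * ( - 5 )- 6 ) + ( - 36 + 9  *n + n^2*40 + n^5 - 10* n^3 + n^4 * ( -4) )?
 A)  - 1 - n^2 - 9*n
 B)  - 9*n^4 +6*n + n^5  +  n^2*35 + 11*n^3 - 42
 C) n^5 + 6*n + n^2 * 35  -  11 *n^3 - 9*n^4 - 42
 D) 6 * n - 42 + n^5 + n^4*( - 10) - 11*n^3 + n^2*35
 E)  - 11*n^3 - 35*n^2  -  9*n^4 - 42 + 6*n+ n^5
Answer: C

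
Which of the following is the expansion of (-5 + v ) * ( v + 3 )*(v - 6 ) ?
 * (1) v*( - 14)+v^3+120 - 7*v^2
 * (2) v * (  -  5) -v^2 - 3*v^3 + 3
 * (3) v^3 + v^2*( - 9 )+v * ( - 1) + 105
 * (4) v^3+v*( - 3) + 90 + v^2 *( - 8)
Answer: 4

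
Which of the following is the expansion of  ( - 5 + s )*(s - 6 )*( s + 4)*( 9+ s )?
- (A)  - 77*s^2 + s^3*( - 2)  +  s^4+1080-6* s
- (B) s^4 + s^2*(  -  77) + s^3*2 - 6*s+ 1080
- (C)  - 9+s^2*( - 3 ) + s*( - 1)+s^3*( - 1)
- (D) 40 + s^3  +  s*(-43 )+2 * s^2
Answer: B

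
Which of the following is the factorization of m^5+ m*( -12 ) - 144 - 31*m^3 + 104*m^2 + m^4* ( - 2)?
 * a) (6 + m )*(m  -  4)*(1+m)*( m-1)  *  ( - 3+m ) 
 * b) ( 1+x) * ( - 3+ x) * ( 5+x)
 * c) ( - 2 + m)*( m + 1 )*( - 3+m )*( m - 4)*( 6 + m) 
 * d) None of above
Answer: c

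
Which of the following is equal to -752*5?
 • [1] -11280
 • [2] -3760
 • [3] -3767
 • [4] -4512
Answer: 2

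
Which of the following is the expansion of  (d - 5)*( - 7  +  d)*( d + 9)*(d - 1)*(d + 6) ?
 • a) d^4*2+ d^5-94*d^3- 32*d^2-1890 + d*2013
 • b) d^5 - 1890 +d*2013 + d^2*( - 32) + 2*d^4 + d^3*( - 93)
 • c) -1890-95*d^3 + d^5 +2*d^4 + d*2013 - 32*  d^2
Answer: a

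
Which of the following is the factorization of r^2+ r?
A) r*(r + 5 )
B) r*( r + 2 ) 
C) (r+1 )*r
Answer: C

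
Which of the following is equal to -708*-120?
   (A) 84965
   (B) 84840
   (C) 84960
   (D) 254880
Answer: C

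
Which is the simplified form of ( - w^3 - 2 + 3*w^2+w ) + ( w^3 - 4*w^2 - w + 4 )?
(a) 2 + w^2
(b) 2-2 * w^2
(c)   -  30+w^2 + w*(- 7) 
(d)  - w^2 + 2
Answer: d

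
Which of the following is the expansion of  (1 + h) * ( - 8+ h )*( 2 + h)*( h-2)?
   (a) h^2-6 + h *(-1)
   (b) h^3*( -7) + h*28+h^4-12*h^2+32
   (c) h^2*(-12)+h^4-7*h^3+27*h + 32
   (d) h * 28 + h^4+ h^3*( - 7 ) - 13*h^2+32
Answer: b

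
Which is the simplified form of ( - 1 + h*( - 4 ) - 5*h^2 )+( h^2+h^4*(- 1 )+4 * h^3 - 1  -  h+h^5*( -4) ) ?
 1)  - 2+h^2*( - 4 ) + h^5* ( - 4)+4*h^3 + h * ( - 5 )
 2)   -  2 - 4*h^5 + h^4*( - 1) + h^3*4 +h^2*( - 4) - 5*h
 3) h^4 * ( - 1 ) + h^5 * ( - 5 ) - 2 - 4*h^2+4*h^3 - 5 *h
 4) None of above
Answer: 2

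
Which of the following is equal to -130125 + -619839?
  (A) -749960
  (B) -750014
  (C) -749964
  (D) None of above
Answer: C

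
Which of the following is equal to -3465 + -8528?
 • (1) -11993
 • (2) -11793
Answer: 1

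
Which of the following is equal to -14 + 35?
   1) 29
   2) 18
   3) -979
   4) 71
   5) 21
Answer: 5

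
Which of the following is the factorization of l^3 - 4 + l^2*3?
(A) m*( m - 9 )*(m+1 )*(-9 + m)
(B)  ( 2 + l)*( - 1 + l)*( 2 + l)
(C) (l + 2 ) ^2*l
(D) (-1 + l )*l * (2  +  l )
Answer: B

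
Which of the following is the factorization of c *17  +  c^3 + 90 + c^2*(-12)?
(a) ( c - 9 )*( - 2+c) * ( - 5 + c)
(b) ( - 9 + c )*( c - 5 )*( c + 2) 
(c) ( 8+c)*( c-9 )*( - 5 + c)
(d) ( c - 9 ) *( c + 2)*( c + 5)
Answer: b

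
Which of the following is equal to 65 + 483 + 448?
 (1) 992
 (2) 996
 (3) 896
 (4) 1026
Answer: 2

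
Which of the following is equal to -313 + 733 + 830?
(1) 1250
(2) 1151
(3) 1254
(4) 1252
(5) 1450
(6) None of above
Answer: 1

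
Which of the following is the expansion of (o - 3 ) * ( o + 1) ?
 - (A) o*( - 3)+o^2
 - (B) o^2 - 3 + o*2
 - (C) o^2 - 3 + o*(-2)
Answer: C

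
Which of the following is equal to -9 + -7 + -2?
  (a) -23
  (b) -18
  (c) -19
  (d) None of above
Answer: b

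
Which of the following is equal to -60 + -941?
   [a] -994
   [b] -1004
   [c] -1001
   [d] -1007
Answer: c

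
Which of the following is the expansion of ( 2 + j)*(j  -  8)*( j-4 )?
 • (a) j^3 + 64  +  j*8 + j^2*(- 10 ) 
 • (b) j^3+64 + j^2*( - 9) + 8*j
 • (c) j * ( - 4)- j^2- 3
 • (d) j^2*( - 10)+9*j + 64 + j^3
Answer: a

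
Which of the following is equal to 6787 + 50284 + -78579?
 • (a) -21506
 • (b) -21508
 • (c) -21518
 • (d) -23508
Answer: b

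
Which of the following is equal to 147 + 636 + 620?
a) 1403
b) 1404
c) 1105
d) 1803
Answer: a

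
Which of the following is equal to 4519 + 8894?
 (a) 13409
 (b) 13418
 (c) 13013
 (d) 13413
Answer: d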